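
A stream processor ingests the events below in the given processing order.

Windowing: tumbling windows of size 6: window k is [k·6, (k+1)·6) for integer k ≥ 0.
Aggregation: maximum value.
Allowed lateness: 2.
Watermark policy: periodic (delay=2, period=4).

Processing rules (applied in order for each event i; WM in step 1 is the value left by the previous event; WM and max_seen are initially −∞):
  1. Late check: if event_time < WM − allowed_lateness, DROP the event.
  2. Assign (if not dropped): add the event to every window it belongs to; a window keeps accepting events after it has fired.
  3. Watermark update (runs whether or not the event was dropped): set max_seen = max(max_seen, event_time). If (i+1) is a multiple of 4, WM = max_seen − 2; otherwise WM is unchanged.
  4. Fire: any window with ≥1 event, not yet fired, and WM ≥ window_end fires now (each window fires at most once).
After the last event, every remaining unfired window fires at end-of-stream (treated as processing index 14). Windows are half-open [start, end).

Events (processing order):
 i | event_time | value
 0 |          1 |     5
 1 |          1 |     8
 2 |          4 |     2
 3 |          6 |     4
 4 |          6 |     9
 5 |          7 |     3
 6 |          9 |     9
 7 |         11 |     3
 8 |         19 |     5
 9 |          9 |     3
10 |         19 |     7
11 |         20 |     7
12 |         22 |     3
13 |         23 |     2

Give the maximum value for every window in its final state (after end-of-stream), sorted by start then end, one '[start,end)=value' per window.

[0,6)=8 [6,12)=9 [18,24)=7

i=0 t=1 v=5: → [0,6); WM=−∞
i=1 t=1 v=8: → [0,6); WM=−∞
i=2 t=4 v=2: → [0,6); WM=−∞
i=3 t=6 v=4: → [6,12); WM=4
i=4 t=6 v=9: → [6,12); WM=4
i=5 t=7 v=3: → [6,12); WM=4
i=6 t=9 v=9: → [6,12); WM=4
i=7 t=11 v=3: → [6,12); WM=9; [0,6) fires=8
i=8 t=19 v=5: → [18,24); WM=9
i=9 t=9 v=3: → [6,12); WM=9
i=10 t=19 v=7: → [18,24); WM=9
i=11 t=20 v=7: → [18,24); WM=18; [6,12) fires=9
i=12 t=22 v=3: → [18,24); WM=18
i=13 t=23 v=2: → [18,24); WM=18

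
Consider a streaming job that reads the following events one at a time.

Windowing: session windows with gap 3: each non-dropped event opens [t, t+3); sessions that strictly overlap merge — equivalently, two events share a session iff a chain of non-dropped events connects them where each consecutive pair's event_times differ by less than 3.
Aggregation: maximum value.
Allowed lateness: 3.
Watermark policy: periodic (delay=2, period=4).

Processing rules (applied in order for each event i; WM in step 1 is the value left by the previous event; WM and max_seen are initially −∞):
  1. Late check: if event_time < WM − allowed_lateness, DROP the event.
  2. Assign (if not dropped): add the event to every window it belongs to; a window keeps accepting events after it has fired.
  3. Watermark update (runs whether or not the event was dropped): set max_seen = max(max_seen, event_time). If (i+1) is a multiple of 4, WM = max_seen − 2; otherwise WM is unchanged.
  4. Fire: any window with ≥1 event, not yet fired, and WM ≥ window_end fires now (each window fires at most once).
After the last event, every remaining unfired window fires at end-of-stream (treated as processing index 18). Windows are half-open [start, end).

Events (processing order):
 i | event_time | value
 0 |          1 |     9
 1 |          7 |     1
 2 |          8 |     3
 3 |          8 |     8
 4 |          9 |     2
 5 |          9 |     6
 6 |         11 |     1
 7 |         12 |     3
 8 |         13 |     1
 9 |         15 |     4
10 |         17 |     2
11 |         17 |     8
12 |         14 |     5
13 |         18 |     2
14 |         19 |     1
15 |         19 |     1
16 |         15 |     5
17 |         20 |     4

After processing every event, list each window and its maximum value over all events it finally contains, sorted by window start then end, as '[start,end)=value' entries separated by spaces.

[1,4)=9 [7,23)=8

i=0 t=1 v=9: → [1,4); WM=−∞
i=1 t=7 v=1: → [7,10); WM=−∞
i=2 t=8 v=3: → [7,11); WM=−∞
i=3 t=8 v=8: → [7,11); WM=6
i=4 t=9 v=2: → [7,12); WM=6
i=5 t=9 v=6: → [7,12); WM=6
i=6 t=11 v=1: → [7,14); WM=6
i=7 t=12 v=3: → [7,15); WM=10
i=8 t=13 v=1: → [7,16); WM=10
i=9 t=15 v=4: → [7,18); WM=10
i=10 t=17 v=2: → [7,20); WM=10
i=11 t=17 v=8: → [7,20); WM=15
i=12 t=14 v=5: → [7,20); WM=15
i=13 t=18 v=2: → [7,21); WM=15
i=14 t=19 v=1: → [7,22); WM=15
i=15 t=19 v=1: → [7,22); WM=17
i=16 t=15 v=5: → [7,22); WM=17
i=17 t=20 v=4: → [7,23); WM=17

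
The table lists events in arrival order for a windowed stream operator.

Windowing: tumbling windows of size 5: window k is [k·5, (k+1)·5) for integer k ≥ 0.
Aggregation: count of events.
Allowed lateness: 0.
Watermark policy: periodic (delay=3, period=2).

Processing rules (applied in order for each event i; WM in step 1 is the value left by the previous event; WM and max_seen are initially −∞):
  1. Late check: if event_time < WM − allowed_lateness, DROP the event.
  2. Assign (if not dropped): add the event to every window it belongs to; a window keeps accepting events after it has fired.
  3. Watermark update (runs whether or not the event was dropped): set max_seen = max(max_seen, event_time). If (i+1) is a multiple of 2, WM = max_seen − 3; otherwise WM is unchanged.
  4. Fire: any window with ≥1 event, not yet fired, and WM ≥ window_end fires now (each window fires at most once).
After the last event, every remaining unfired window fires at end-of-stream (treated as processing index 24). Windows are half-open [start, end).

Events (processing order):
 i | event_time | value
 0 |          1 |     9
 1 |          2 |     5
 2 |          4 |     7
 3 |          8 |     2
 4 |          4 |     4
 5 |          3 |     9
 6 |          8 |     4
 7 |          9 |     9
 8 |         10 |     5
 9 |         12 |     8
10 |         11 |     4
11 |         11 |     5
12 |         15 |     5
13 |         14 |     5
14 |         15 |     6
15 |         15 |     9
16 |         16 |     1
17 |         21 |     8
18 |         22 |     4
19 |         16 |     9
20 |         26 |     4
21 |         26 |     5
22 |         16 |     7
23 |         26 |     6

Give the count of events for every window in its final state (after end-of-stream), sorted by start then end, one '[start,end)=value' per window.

i=0 t=1 v=9: → [0,5); WM=−∞
i=1 t=2 v=5: → [0,5); WM=-1
i=2 t=4 v=7: → [0,5); WM=-1
i=3 t=8 v=2: → [5,10); WM=5; [0,5) fires=3
i=4 t=4 v=4: DROP (t<5-0); WM=5
i=5 t=3 v=9: DROP (t<5-0); WM=5
i=6 t=8 v=4: → [5,10); WM=5
i=7 t=9 v=9: → [5,10); WM=6
i=8 t=10 v=5: → [10,15); WM=6
i=9 t=12 v=8: → [10,15); WM=9
i=10 t=11 v=4: → [10,15); WM=9
i=11 t=11 v=5: → [10,15); WM=9
i=12 t=15 v=5: → [15,20); WM=9
i=13 t=14 v=5: → [10,15); WM=12; [5,10) fires=3
i=14 t=15 v=6: → [15,20); WM=12
i=15 t=15 v=9: → [15,20); WM=12
i=16 t=16 v=1: → [15,20); WM=12
i=17 t=21 v=8: → [20,25); WM=18; [10,15) fires=5
i=18 t=22 v=4: → [20,25); WM=18
i=19 t=16 v=9: DROP (t<18-0); WM=19
i=20 t=26 v=4: → [25,30); WM=19
i=21 t=26 v=5: → [25,30); WM=23; [15,20) fires=4
i=22 t=16 v=7: DROP (t<23-0); WM=23
i=23 t=26 v=6: → [25,30); WM=23

[0,5)=3 [5,10)=3 [10,15)=5 [15,20)=4 [20,25)=2 [25,30)=3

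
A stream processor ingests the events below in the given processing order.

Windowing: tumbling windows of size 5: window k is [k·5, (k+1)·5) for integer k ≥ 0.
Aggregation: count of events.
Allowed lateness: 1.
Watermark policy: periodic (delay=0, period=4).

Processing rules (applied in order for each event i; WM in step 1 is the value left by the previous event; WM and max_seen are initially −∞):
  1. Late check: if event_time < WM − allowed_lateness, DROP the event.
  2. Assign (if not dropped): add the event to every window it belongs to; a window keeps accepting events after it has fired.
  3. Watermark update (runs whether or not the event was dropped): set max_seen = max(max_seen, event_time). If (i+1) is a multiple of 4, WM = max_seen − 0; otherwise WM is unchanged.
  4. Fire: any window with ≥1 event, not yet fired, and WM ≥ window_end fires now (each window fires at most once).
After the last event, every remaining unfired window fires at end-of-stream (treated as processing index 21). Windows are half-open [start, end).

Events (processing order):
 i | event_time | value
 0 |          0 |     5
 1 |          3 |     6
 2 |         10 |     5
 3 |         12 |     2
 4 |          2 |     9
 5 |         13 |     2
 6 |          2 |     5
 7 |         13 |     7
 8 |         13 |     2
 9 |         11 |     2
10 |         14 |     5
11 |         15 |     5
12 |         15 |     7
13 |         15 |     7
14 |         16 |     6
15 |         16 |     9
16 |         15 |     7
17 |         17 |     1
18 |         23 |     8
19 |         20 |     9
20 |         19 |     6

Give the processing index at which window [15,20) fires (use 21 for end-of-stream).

19

i=0 t=0 v=5: → [0,5); WM=−∞
i=1 t=3 v=6: → [0,5); WM=−∞
i=2 t=10 v=5: → [10,15); WM=−∞
i=3 t=12 v=2: → [10,15); WM=12; [0,5) fires=2
i=4 t=2 v=9: DROP (t<12-1); WM=12
i=5 t=13 v=2: → [10,15); WM=12
i=6 t=2 v=5: DROP (t<12-1); WM=12
i=7 t=13 v=7: → [10,15); WM=13
i=8 t=13 v=2: → [10,15); WM=13
i=9 t=11 v=2: DROP (t<13-1); WM=13
i=10 t=14 v=5: → [10,15); WM=13
i=11 t=15 v=5: → [15,20); WM=15; [10,15) fires=6
i=12 t=15 v=7: → [15,20); WM=15
i=13 t=15 v=7: → [15,20); WM=15
i=14 t=16 v=6: → [15,20); WM=15
i=15 t=16 v=9: → [15,20); WM=16
i=16 t=15 v=7: → [15,20); WM=16
i=17 t=17 v=1: → [15,20); WM=16
i=18 t=23 v=8: → [20,25); WM=16
i=19 t=20 v=9: → [20,25); WM=23; [15,20) fires=7
i=20 t=19 v=6: DROP (t<23-1); WM=23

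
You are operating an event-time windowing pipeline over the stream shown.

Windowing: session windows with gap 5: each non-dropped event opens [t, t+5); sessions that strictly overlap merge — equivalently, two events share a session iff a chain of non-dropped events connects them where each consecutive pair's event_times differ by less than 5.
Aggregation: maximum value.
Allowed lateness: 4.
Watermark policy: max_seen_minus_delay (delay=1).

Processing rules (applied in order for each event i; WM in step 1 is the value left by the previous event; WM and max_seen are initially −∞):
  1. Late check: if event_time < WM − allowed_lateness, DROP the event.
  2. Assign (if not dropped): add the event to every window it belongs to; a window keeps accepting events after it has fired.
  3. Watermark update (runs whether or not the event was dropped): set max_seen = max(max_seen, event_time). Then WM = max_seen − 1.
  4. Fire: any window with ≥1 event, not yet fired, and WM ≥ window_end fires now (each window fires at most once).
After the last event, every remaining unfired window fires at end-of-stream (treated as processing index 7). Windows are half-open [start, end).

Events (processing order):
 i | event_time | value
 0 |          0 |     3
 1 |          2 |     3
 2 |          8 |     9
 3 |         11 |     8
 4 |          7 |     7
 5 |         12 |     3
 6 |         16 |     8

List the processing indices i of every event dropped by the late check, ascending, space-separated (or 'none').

none

i=0 t=0 v=3: → [0,5); WM=-1
i=1 t=2 v=3: → [0,7); WM=1
i=2 t=8 v=9: → [8,13); WM=7
i=3 t=11 v=8: → [8,16); WM=10
i=4 t=7 v=7: → [7,16); WM=10
i=5 t=12 v=3: → [7,17); WM=11
i=6 t=16 v=8: → [7,21); WM=15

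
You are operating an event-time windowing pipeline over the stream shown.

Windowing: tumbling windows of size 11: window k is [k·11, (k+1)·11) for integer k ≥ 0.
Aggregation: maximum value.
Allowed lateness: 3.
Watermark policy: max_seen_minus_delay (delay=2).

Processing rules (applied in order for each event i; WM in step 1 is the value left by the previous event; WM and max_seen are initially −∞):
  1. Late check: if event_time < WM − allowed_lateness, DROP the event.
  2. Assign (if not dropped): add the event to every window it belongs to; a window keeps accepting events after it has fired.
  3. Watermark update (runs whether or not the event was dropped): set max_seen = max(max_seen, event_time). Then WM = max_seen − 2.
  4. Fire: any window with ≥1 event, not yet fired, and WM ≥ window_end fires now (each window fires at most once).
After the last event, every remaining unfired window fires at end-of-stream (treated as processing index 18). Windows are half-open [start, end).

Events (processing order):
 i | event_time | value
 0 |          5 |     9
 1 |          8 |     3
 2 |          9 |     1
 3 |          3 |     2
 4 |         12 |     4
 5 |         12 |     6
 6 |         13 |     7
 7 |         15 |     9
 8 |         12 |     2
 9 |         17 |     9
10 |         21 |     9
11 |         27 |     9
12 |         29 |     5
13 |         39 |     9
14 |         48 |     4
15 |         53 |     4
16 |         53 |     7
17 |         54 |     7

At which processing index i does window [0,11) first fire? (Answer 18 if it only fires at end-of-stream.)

6

i=0 t=5 v=9: → [0,11); WM=3
i=1 t=8 v=3: → [0,11); WM=6
i=2 t=9 v=1: → [0,11); WM=7
i=3 t=3 v=2: DROP (t<7-3); WM=7
i=4 t=12 v=4: → [11,22); WM=10
i=5 t=12 v=6: → [11,22); WM=10
i=6 t=13 v=7: → [11,22); WM=11; [0,11) fires=9
i=7 t=15 v=9: → [11,22); WM=13
i=8 t=12 v=2: → [11,22); WM=13
i=9 t=17 v=9: → [11,22); WM=15
i=10 t=21 v=9: → [11,22); WM=19
i=11 t=27 v=9: → [22,33); WM=25; [11,22) fires=9
i=12 t=29 v=5: → [22,33); WM=27
i=13 t=39 v=9: → [33,44); WM=37; [22,33) fires=9
i=14 t=48 v=4: → [44,55); WM=46; [33,44) fires=9
i=15 t=53 v=4: → [44,55); WM=51
i=16 t=53 v=7: → [44,55); WM=51
i=17 t=54 v=7: → [44,55); WM=52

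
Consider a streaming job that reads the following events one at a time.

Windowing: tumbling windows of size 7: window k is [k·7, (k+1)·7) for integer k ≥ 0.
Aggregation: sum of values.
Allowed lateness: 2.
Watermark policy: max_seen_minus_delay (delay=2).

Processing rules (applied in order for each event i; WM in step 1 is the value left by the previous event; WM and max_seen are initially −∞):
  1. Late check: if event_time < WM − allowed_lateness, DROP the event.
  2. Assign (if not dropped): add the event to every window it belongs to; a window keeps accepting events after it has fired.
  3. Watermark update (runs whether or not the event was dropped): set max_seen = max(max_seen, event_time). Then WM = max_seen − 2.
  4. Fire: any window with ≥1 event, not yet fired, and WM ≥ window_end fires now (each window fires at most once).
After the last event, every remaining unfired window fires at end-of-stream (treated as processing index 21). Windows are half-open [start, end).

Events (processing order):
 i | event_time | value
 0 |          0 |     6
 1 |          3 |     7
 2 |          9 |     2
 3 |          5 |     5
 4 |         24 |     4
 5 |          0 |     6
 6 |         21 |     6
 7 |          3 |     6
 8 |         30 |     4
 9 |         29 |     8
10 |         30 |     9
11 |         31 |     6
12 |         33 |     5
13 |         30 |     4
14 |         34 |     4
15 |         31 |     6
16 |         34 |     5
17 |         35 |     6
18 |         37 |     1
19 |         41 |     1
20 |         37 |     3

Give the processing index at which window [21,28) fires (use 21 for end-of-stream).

i=0 t=0 v=6: → [0,7); WM=-2
i=1 t=3 v=7: → [0,7); WM=1
i=2 t=9 v=2: → [7,14); WM=7; [0,7) fires=13
i=3 t=5 v=5: → [0,7); WM=7
i=4 t=24 v=4: → [21,28); WM=22; [7,14) fires=2
i=5 t=0 v=6: DROP (t<22-2); WM=22
i=6 t=21 v=6: → [21,28); WM=22
i=7 t=3 v=6: DROP (t<22-2); WM=22
i=8 t=30 v=4: → [28,35); WM=28; [21,28) fires=10
i=9 t=29 v=8: → [28,35); WM=28
i=10 t=30 v=9: → [28,35); WM=28
i=11 t=31 v=6: → [28,35); WM=29
i=12 t=33 v=5: → [28,35); WM=31
i=13 t=30 v=4: → [28,35); WM=31
i=14 t=34 v=4: → [28,35); WM=32
i=15 t=31 v=6: → [28,35); WM=32
i=16 t=34 v=5: → [28,35); WM=32
i=17 t=35 v=6: → [35,42); WM=33
i=18 t=37 v=1: → [35,42); WM=35; [28,35) fires=51
i=19 t=41 v=1: → [35,42); WM=39
i=20 t=37 v=3: → [35,42); WM=39

8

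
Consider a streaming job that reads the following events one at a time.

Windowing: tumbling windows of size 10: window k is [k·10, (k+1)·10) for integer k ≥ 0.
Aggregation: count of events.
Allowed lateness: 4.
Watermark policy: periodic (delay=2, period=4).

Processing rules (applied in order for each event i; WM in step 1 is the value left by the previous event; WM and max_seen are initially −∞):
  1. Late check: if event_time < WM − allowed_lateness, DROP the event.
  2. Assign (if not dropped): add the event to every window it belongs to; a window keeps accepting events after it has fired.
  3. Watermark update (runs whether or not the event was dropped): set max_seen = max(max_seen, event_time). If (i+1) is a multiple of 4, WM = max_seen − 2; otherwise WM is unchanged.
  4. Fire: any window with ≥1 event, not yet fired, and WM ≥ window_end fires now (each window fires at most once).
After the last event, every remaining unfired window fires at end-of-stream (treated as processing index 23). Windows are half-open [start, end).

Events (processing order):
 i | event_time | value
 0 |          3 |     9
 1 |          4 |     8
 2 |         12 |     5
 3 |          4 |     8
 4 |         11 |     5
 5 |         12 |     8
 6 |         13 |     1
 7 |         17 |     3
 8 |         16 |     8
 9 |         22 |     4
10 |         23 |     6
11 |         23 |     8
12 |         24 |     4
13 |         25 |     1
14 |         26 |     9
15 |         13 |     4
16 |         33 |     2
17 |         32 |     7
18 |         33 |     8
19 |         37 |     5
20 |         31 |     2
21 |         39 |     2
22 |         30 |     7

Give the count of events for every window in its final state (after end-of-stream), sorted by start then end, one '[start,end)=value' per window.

i=0 t=3 v=9: → [0,10); WM=−∞
i=1 t=4 v=8: → [0,10); WM=−∞
i=2 t=12 v=5: → [10,20); WM=−∞
i=3 t=4 v=8: → [0,10); WM=10; [0,10) fires=3
i=4 t=11 v=5: → [10,20); WM=10
i=5 t=12 v=8: → [10,20); WM=10
i=6 t=13 v=1: → [10,20); WM=10
i=7 t=17 v=3: → [10,20); WM=15
i=8 t=16 v=8: → [10,20); WM=15
i=9 t=22 v=4: → [20,30); WM=15
i=10 t=23 v=6: → [20,30); WM=15
i=11 t=23 v=8: → [20,30); WM=21; [10,20) fires=6
i=12 t=24 v=4: → [20,30); WM=21
i=13 t=25 v=1: → [20,30); WM=21
i=14 t=26 v=9: → [20,30); WM=21
i=15 t=13 v=4: DROP (t<21-4); WM=24
i=16 t=33 v=2: → [30,40); WM=24
i=17 t=32 v=7: → [30,40); WM=24
i=18 t=33 v=8: → [30,40); WM=24
i=19 t=37 v=5: → [30,40); WM=35; [20,30) fires=6
i=20 t=31 v=2: → [30,40); WM=35
i=21 t=39 v=2: → [30,40); WM=35
i=22 t=30 v=7: DROP (t<35-4); WM=35

[0,10)=3 [10,20)=6 [20,30)=6 [30,40)=6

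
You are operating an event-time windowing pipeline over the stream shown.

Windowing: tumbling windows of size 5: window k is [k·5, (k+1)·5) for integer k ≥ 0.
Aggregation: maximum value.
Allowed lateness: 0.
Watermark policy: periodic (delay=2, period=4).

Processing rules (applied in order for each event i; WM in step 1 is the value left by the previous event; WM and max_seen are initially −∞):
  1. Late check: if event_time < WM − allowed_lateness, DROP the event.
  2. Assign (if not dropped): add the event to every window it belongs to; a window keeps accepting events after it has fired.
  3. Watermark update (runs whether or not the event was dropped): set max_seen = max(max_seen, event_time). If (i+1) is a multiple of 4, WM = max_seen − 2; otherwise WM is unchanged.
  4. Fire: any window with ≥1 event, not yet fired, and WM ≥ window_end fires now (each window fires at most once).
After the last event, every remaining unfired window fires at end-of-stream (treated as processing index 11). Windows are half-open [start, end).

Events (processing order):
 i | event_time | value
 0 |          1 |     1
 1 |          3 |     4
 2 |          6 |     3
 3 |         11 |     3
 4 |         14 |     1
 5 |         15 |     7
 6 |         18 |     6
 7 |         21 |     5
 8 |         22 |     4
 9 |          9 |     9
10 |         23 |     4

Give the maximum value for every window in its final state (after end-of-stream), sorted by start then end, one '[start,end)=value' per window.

[0,5)=4 [5,10)=3 [10,15)=3 [15,20)=7 [20,25)=5

i=0 t=1 v=1: → [0,5); WM=−∞
i=1 t=3 v=4: → [0,5); WM=−∞
i=2 t=6 v=3: → [5,10); WM=−∞
i=3 t=11 v=3: → [10,15); WM=9; [0,5) fires=4
i=4 t=14 v=1: → [10,15); WM=9
i=5 t=15 v=7: → [15,20); WM=9
i=6 t=18 v=6: → [15,20); WM=9
i=7 t=21 v=5: → [20,25); WM=19; [5,10) fires=3 [10,15) fires=3
i=8 t=22 v=4: → [20,25); WM=19
i=9 t=9 v=9: DROP (t<19-0); WM=19
i=10 t=23 v=4: → [20,25); WM=19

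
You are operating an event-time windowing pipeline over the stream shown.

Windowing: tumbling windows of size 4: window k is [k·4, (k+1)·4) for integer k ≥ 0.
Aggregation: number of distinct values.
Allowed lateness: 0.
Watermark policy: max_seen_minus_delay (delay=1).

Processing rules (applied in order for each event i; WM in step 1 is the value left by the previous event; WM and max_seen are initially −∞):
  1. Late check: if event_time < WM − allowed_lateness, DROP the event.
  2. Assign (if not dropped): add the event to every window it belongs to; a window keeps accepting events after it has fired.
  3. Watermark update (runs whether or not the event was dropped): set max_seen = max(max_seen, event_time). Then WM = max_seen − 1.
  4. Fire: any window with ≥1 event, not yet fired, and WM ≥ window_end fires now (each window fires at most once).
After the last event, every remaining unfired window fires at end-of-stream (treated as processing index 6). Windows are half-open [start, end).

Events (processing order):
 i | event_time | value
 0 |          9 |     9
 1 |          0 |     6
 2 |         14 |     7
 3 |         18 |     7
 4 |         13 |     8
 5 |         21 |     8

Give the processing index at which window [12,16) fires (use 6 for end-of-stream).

3

i=0 t=9 v=9: → [8,12); WM=8
i=1 t=0 v=6: DROP (t<8-0); WM=8
i=2 t=14 v=7: → [12,16); WM=13; [8,12) fires=1
i=3 t=18 v=7: → [16,20); WM=17; [12,16) fires=1
i=4 t=13 v=8: DROP (t<17-0); WM=17
i=5 t=21 v=8: → [20,24); WM=20; [16,20) fires=1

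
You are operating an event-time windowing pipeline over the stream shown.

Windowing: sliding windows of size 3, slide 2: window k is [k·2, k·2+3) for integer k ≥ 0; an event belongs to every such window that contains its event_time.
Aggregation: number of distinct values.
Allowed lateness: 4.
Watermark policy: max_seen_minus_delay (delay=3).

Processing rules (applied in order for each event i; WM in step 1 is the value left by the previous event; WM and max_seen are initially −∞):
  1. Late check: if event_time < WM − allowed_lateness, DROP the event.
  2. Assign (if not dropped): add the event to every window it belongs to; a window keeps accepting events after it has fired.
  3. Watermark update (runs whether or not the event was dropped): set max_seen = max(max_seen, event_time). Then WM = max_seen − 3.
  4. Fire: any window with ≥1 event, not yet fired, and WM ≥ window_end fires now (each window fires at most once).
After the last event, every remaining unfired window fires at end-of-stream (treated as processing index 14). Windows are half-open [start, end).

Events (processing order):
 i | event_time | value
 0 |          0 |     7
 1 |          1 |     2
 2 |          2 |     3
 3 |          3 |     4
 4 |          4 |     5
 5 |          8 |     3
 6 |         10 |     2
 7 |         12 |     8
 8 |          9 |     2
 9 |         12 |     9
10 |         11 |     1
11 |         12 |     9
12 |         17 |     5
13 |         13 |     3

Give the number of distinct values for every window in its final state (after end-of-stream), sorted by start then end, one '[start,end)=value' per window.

[0,3)=3 [2,5)=3 [4,7)=1 [6,9)=1 [8,11)=2 [10,13)=4 [12,15)=3 [16,19)=1

i=0 t=0 v=7: → [0,3); WM=-3
i=1 t=1 v=2: → [0,3); WM=-2
i=2 t=2 v=3: → [2,5),[0,3); WM=-1
i=3 t=3 v=4: → [2,5); WM=0
i=4 t=4 v=5: → [4,7),[2,5); WM=1
i=5 t=8 v=3: → [8,11),[6,9); WM=5; [0,3) fires=3 [2,5) fires=3
i=6 t=10 v=2: → [10,13),[8,11); WM=7; [4,7) fires=1
i=7 t=12 v=8: → [12,15),[10,13); WM=9; [6,9) fires=1
i=8 t=9 v=2: → [8,11); WM=9
i=9 t=12 v=9: → [12,15),[10,13); WM=9
i=10 t=11 v=1: → [10,13); WM=9
i=11 t=12 v=9: → [12,15),[10,13); WM=9
i=12 t=17 v=5: → [16,19); WM=14; [8,11) fires=2 [10,13) fires=4
i=13 t=13 v=3: → [12,15); WM=14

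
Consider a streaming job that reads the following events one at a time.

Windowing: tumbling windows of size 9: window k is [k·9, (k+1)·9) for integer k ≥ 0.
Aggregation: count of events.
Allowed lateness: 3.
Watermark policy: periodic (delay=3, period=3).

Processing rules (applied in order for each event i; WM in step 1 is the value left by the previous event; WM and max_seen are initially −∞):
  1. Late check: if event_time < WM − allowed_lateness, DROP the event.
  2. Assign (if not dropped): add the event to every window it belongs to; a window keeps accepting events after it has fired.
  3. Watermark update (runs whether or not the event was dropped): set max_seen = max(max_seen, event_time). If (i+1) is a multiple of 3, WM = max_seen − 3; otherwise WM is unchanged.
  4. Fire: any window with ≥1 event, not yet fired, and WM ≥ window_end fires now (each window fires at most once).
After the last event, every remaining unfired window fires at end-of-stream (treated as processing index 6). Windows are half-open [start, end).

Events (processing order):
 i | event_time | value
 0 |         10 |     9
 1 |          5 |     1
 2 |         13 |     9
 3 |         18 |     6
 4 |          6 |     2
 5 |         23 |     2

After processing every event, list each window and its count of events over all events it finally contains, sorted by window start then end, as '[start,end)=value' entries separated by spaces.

[0,9)=1 [9,18)=2 [18,27)=2

i=0 t=10 v=9: → [9,18); WM=−∞
i=1 t=5 v=1: → [0,9); WM=−∞
i=2 t=13 v=9: → [9,18); WM=10; [0,9) fires=1
i=3 t=18 v=6: → [18,27); WM=10
i=4 t=6 v=2: DROP (t<10-3); WM=10
i=5 t=23 v=2: → [18,27); WM=20; [9,18) fires=2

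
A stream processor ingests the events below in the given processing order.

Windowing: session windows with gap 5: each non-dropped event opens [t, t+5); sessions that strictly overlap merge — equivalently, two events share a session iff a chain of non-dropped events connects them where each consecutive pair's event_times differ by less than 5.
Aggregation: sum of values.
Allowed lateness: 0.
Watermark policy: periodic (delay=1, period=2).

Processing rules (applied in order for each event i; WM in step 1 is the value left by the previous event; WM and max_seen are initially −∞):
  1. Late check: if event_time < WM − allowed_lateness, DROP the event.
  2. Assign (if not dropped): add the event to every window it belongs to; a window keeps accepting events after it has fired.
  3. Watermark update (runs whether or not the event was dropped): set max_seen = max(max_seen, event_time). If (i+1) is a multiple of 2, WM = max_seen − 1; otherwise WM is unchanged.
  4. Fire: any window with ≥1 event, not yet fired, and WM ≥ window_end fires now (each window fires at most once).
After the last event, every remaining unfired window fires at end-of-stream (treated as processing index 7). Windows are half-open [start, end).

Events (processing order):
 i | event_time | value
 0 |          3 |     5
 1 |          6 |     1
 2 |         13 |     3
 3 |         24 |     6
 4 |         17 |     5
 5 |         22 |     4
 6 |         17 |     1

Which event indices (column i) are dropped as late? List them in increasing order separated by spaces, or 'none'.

4 5 6

i=0 t=3 v=5: → [3,8); WM=−∞
i=1 t=6 v=1: → [3,11); WM=5
i=2 t=13 v=3: → [13,18); WM=5
i=3 t=24 v=6: → [24,29); WM=23
i=4 t=17 v=5: DROP (t<23-0); WM=23
i=5 t=22 v=4: DROP (t<23-0); WM=23
i=6 t=17 v=1: DROP (t<23-0); WM=23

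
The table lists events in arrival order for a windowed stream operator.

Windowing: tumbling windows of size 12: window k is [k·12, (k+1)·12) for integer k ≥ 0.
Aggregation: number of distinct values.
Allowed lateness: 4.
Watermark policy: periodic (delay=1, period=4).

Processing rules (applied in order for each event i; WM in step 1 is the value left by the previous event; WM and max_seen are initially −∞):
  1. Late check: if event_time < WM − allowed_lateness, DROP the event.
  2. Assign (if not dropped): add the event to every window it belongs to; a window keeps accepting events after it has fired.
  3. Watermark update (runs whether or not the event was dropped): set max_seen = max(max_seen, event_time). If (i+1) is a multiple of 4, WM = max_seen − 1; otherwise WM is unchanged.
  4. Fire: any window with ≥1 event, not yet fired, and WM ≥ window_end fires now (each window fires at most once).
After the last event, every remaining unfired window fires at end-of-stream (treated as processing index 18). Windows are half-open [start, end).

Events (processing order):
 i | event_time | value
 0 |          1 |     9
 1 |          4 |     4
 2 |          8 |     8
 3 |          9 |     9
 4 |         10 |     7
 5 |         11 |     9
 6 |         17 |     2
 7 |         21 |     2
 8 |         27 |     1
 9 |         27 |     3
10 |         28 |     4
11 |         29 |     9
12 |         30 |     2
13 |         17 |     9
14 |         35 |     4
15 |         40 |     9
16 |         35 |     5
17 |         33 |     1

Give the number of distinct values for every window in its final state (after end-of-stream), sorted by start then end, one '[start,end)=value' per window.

[0,12)=4 [12,24)=1 [24,36)=6 [36,48)=1

i=0 t=1 v=9: → [0,12); WM=−∞
i=1 t=4 v=4: → [0,12); WM=−∞
i=2 t=8 v=8: → [0,12); WM=−∞
i=3 t=9 v=9: → [0,12); WM=8
i=4 t=10 v=7: → [0,12); WM=8
i=5 t=11 v=9: → [0,12); WM=8
i=6 t=17 v=2: → [12,24); WM=8
i=7 t=21 v=2: → [12,24); WM=20; [0,12) fires=4
i=8 t=27 v=1: → [24,36); WM=20
i=9 t=27 v=3: → [24,36); WM=20
i=10 t=28 v=4: → [24,36); WM=20
i=11 t=29 v=9: → [24,36); WM=28; [12,24) fires=1
i=12 t=30 v=2: → [24,36); WM=28
i=13 t=17 v=9: DROP (t<28-4); WM=28
i=14 t=35 v=4: → [24,36); WM=28
i=15 t=40 v=9: → [36,48); WM=39; [24,36) fires=5
i=16 t=35 v=5: → [24,36); WM=39
i=17 t=33 v=1: DROP (t<39-4); WM=39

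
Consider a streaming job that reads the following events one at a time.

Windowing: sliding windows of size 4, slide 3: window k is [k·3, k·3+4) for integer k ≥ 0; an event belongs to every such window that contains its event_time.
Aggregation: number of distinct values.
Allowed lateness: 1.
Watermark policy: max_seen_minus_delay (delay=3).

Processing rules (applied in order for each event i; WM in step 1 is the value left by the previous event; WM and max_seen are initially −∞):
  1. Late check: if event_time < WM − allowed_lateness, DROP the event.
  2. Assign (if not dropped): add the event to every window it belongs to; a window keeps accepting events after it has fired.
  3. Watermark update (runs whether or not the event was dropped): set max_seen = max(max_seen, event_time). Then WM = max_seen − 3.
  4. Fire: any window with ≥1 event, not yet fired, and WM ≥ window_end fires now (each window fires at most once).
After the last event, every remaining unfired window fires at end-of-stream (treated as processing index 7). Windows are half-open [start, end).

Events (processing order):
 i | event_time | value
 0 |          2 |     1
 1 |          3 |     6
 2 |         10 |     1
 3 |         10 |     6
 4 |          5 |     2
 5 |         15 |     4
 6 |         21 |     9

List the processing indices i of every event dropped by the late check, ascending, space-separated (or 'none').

i=0 t=2 v=1: → [0,4); WM=-1
i=1 t=3 v=6: → [3,7),[0,4); WM=0
i=2 t=10 v=1: → [9,13); WM=7; [0,4) fires=2 [3,7) fires=1
i=3 t=10 v=6: → [9,13); WM=7
i=4 t=5 v=2: DROP (t<7-1); WM=7
i=5 t=15 v=4: → [15,19),[12,16); WM=12
i=6 t=21 v=9: → [21,25),[18,22); WM=18; [9,13) fires=2 [12,16) fires=1

4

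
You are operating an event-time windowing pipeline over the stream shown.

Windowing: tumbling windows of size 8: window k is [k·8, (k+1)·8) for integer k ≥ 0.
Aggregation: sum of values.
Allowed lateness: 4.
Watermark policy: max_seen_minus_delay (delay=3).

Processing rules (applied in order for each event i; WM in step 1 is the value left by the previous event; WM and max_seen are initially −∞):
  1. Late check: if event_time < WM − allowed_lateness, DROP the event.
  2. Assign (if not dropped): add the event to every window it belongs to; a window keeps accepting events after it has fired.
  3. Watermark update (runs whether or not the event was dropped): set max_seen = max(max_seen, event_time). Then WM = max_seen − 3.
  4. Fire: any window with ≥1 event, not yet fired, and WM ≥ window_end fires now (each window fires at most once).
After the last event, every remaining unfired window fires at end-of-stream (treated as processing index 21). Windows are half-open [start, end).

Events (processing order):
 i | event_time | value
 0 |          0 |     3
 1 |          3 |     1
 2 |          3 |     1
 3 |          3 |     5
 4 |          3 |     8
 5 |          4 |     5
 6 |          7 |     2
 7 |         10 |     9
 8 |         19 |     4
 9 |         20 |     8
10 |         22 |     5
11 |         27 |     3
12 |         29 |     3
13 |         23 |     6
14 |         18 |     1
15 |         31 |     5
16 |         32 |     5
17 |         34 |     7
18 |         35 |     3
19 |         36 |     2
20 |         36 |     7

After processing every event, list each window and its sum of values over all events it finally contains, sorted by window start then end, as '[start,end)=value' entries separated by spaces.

[0,8)=25 [8,16)=9 [16,24)=23 [24,32)=11 [32,40)=24

i=0 t=0 v=3: → [0,8); WM=-3
i=1 t=3 v=1: → [0,8); WM=0
i=2 t=3 v=1: → [0,8); WM=0
i=3 t=3 v=5: → [0,8); WM=0
i=4 t=3 v=8: → [0,8); WM=0
i=5 t=4 v=5: → [0,8); WM=1
i=6 t=7 v=2: → [0,8); WM=4
i=7 t=10 v=9: → [8,16); WM=7
i=8 t=19 v=4: → [16,24); WM=16; [0,8) fires=25 [8,16) fires=9
i=9 t=20 v=8: → [16,24); WM=17
i=10 t=22 v=5: → [16,24); WM=19
i=11 t=27 v=3: → [24,32); WM=24; [16,24) fires=17
i=12 t=29 v=3: → [24,32); WM=26
i=13 t=23 v=6: → [16,24); WM=26
i=14 t=18 v=1: DROP (t<26-4); WM=26
i=15 t=31 v=5: → [24,32); WM=28
i=16 t=32 v=5: → [32,40); WM=29
i=17 t=34 v=7: → [32,40); WM=31
i=18 t=35 v=3: → [32,40); WM=32; [24,32) fires=11
i=19 t=36 v=2: → [32,40); WM=33
i=20 t=36 v=7: → [32,40); WM=33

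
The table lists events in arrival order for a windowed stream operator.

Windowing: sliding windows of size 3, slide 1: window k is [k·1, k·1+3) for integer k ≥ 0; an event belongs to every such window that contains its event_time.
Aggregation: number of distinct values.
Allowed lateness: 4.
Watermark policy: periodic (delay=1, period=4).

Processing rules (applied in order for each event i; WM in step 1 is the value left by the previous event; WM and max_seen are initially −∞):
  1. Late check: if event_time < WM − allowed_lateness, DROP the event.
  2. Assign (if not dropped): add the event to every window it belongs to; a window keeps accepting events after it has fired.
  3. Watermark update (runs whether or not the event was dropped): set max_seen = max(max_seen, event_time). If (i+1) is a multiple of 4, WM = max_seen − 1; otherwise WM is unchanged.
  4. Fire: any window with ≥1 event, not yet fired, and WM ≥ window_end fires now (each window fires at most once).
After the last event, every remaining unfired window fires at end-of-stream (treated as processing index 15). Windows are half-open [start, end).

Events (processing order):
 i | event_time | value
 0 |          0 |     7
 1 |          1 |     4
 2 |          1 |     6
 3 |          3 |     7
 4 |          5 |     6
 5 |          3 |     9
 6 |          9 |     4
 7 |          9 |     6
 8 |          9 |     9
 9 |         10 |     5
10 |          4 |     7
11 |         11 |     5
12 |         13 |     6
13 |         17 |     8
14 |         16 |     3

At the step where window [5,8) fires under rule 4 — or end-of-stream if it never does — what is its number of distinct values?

i=0 t=0 v=7: → [0,3); WM=−∞
i=1 t=1 v=4: → [1,4),[0,3); WM=−∞
i=2 t=1 v=6: → [1,4),[0,3); WM=−∞
i=3 t=3 v=7: → [3,6),[2,5),[1,4); WM=2
i=4 t=5 v=6: → [5,8),[4,7),[3,6); WM=2
i=5 t=3 v=9: → [3,6),[2,5),[1,4); WM=2
i=6 t=9 v=4: → [9,12),[8,11),[7,10); WM=2
i=7 t=9 v=6: → [9,12),[8,11),[7,10); WM=8; [0,3) fires=3 [1,4) fires=4 [2,5) fires=2 [3,6) fires=3 [4,7) fires=1 [5,8) fires=1
i=8 t=9 v=9: → [9,12),[8,11),[7,10); WM=8
i=9 t=10 v=5: → [10,13),[9,12),[8,11); WM=8
i=10 t=4 v=7: → [4,7),[3,6),[2,5); WM=8
i=11 t=11 v=5: → [11,14),[10,13),[9,12); WM=10; [7,10) fires=3
i=12 t=13 v=6: → [13,16),[12,15),[11,14); WM=10
i=13 t=17 v=8: → [17,20),[16,19),[15,18); WM=10
i=14 t=16 v=3: → [16,19),[15,18),[14,17); WM=10

1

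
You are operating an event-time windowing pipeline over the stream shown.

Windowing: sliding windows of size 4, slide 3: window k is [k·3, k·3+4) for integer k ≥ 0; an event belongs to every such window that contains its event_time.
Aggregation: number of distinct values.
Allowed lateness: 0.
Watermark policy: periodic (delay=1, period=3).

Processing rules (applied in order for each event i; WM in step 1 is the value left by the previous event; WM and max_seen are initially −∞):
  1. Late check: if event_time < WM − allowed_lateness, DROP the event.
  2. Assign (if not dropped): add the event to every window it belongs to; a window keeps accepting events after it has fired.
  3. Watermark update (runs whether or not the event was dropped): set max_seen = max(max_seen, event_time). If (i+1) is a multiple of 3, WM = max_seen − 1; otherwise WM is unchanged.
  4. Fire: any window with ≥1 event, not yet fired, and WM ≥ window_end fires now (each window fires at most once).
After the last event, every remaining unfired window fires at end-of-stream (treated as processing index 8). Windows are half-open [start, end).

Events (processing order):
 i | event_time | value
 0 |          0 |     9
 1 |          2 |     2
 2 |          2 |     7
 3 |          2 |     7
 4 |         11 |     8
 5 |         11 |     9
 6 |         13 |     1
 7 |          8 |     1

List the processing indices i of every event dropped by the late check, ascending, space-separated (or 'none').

7

i=0 t=0 v=9: → [0,4); WM=−∞
i=1 t=2 v=2: → [0,4); WM=−∞
i=2 t=2 v=7: → [0,4); WM=1
i=3 t=2 v=7: → [0,4); WM=1
i=4 t=11 v=8: → [9,13); WM=1
i=5 t=11 v=9: → [9,13); WM=10; [0,4) fires=3
i=6 t=13 v=1: → [12,16); WM=10
i=7 t=8 v=1: DROP (t<10-0); WM=10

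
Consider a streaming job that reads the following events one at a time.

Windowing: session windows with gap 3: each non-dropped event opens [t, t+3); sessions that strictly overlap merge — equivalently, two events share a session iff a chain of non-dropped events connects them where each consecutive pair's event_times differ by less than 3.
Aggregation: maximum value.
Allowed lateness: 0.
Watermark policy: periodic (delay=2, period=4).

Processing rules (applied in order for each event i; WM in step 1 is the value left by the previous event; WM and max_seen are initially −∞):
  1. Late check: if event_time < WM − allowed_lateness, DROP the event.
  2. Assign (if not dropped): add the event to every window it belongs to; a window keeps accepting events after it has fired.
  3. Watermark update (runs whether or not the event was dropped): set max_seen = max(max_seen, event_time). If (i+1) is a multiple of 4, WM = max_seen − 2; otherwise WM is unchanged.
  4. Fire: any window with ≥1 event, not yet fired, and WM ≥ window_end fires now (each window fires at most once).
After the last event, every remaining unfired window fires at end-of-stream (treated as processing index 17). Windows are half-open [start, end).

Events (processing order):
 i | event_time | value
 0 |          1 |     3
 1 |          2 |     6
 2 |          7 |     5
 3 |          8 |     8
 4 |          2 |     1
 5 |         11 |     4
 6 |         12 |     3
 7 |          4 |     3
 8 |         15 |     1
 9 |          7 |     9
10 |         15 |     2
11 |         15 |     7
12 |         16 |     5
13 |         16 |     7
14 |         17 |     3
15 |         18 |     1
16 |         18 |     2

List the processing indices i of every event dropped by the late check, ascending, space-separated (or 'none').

i=0 t=1 v=3: → [1,4); WM=−∞
i=1 t=2 v=6: → [1,5); WM=−∞
i=2 t=7 v=5: → [7,10); WM=−∞
i=3 t=8 v=8: → [7,11); WM=6
i=4 t=2 v=1: DROP (t<6-0); WM=6
i=5 t=11 v=4: → [11,14); WM=6
i=6 t=12 v=3: → [11,15); WM=6
i=7 t=4 v=3: DROP (t<6-0); WM=10
i=8 t=15 v=1: → [15,18); WM=10
i=9 t=7 v=9: DROP (t<10-0); WM=10
i=10 t=15 v=2: → [15,18); WM=10
i=11 t=15 v=7: → [15,18); WM=13
i=12 t=16 v=5: → [15,19); WM=13
i=13 t=16 v=7: → [15,19); WM=13
i=14 t=17 v=3: → [15,20); WM=13
i=15 t=18 v=1: → [15,21); WM=16
i=16 t=18 v=2: → [15,21); WM=16

4 7 9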